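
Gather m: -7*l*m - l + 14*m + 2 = -l + m*(14 - 7*l) + 2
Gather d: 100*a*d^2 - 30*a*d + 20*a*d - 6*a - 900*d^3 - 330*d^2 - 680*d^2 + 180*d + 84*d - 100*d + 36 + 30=-6*a - 900*d^3 + d^2*(100*a - 1010) + d*(164 - 10*a) + 66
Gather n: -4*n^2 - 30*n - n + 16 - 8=-4*n^2 - 31*n + 8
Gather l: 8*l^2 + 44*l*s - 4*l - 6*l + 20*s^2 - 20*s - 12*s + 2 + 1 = 8*l^2 + l*(44*s - 10) + 20*s^2 - 32*s + 3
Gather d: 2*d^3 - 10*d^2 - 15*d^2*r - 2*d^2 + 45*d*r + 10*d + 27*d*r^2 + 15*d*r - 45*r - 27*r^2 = 2*d^3 + d^2*(-15*r - 12) + d*(27*r^2 + 60*r + 10) - 27*r^2 - 45*r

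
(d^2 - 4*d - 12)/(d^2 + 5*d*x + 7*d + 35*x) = (d^2 - 4*d - 12)/(d^2 + 5*d*x + 7*d + 35*x)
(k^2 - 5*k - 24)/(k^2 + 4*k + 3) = (k - 8)/(k + 1)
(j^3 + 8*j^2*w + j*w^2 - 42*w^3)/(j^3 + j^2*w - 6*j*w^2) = (j + 7*w)/j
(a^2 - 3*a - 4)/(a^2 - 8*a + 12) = (a^2 - 3*a - 4)/(a^2 - 8*a + 12)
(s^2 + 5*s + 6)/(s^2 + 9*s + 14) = (s + 3)/(s + 7)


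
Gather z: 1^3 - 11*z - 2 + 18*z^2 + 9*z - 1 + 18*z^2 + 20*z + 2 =36*z^2 + 18*z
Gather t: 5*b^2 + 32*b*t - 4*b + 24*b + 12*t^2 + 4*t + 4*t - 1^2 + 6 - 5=5*b^2 + 20*b + 12*t^2 + t*(32*b + 8)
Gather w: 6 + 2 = 8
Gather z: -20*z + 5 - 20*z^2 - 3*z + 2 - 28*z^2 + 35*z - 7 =-48*z^2 + 12*z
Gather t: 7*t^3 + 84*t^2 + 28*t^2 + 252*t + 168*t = 7*t^3 + 112*t^2 + 420*t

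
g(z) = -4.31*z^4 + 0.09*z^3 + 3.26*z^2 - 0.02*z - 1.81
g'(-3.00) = 448.33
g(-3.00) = -323.95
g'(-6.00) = 3694.42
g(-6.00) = -5489.53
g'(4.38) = -1414.92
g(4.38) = -1518.05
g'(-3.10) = 495.96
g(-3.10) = -371.14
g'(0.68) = -0.88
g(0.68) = -1.21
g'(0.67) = -0.72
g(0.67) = -1.20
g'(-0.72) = 1.86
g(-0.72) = -1.30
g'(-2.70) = 323.68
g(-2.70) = -208.81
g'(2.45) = -235.96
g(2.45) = -136.26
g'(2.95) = -421.03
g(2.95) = -297.60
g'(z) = -17.24*z^3 + 0.27*z^2 + 6.52*z - 0.02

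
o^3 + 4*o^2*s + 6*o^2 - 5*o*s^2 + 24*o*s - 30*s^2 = (o + 6)*(o - s)*(o + 5*s)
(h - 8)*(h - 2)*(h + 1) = h^3 - 9*h^2 + 6*h + 16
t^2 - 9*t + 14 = (t - 7)*(t - 2)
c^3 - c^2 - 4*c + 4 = (c - 2)*(c - 1)*(c + 2)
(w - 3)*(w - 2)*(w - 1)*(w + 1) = w^4 - 5*w^3 + 5*w^2 + 5*w - 6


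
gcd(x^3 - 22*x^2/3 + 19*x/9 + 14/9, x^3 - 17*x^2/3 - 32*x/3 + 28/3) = x^2 - 23*x/3 + 14/3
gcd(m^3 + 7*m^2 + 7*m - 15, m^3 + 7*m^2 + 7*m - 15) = m^3 + 7*m^2 + 7*m - 15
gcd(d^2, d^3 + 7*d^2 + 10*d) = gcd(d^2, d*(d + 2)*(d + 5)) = d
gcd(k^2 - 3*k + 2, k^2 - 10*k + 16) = k - 2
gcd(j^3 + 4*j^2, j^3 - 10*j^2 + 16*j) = j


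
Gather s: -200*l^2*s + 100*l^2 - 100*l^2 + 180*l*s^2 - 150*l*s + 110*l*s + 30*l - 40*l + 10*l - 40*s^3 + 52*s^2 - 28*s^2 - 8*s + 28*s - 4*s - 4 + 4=-40*s^3 + s^2*(180*l + 24) + s*(-200*l^2 - 40*l + 16)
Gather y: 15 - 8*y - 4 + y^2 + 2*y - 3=y^2 - 6*y + 8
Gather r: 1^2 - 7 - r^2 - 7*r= -r^2 - 7*r - 6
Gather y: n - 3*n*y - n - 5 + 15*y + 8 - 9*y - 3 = y*(6 - 3*n)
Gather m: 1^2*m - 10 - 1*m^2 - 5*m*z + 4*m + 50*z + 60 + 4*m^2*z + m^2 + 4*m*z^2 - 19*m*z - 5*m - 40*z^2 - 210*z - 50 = 4*m^2*z + m*(4*z^2 - 24*z) - 40*z^2 - 160*z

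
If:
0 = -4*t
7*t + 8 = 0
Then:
No Solution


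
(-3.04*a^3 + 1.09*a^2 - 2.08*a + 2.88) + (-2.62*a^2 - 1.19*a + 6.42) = -3.04*a^3 - 1.53*a^2 - 3.27*a + 9.3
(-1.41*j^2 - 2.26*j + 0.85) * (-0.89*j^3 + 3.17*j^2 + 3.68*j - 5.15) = 1.2549*j^5 - 2.4583*j^4 - 13.1095*j^3 + 1.6392*j^2 + 14.767*j - 4.3775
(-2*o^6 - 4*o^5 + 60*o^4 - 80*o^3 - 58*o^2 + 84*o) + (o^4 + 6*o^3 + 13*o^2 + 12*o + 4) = -2*o^6 - 4*o^5 + 61*o^4 - 74*o^3 - 45*o^2 + 96*o + 4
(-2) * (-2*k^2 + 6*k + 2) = 4*k^2 - 12*k - 4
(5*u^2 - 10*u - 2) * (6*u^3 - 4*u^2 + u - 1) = 30*u^5 - 80*u^4 + 33*u^3 - 7*u^2 + 8*u + 2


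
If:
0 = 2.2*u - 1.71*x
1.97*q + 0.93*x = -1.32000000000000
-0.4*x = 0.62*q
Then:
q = -2.50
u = 3.01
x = 3.87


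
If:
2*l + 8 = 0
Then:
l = -4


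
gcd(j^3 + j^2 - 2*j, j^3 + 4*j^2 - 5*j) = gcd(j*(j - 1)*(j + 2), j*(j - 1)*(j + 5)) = j^2 - j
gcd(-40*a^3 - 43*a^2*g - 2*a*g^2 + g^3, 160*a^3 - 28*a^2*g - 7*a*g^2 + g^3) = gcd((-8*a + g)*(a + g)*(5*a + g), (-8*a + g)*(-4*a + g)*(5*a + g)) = 40*a^2 + 3*a*g - g^2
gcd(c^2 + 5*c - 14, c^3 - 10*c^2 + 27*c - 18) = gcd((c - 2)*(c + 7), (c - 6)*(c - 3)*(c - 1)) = 1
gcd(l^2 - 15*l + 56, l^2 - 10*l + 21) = l - 7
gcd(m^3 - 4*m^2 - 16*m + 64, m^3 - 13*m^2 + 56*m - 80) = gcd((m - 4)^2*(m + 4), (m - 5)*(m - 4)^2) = m^2 - 8*m + 16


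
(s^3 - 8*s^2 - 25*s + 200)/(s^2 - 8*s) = s - 25/s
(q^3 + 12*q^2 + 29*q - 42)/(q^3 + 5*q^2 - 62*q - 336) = (q - 1)/(q - 8)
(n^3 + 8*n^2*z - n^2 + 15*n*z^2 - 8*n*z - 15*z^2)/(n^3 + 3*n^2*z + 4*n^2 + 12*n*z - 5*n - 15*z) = (n + 5*z)/(n + 5)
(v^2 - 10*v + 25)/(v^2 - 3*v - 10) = (v - 5)/(v + 2)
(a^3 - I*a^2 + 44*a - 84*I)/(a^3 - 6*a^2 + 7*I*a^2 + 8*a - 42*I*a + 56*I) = (a^2 - 8*I*a - 12)/(a^2 - 6*a + 8)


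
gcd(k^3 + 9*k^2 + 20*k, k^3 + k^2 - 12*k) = k^2 + 4*k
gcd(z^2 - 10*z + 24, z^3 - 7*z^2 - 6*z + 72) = z^2 - 10*z + 24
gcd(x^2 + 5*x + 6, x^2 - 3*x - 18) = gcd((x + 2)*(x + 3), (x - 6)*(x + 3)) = x + 3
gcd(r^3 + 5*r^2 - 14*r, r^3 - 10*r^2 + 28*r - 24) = r - 2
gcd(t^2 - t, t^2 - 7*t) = t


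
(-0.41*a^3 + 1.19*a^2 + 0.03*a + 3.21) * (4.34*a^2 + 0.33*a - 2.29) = -1.7794*a^5 + 5.0293*a^4 + 1.4618*a^3 + 11.2162*a^2 + 0.9906*a - 7.3509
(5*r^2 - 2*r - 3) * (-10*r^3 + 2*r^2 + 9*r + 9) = -50*r^5 + 30*r^4 + 71*r^3 + 21*r^2 - 45*r - 27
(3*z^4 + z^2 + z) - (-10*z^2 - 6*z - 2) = 3*z^4 + 11*z^2 + 7*z + 2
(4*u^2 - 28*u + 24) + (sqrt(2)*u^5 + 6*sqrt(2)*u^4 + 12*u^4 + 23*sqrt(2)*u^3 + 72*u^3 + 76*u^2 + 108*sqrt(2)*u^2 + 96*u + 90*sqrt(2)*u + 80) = sqrt(2)*u^5 + 6*sqrt(2)*u^4 + 12*u^4 + 23*sqrt(2)*u^3 + 72*u^3 + 80*u^2 + 108*sqrt(2)*u^2 + 68*u + 90*sqrt(2)*u + 104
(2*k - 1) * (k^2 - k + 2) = 2*k^3 - 3*k^2 + 5*k - 2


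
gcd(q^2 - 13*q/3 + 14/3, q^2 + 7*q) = 1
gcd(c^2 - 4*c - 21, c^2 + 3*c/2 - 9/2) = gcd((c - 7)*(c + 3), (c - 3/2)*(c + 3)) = c + 3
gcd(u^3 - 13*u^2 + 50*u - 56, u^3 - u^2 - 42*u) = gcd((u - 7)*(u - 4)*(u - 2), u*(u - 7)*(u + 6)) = u - 7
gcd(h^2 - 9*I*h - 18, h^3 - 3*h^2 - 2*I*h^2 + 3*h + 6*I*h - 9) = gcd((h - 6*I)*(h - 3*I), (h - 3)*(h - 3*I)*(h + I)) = h - 3*I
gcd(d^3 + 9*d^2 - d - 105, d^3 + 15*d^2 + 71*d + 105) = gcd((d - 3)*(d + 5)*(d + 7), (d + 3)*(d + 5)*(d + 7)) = d^2 + 12*d + 35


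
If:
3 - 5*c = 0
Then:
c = 3/5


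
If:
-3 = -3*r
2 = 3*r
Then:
No Solution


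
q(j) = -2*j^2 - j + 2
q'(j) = -4*j - 1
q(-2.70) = -9.88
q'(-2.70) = 9.80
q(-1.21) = 0.28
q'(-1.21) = 3.84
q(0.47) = 1.09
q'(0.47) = -2.88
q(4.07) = -35.20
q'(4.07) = -17.28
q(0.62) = 0.61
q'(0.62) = -3.48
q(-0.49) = 2.01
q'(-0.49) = 0.96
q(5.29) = -59.26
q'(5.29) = -22.16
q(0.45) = 1.14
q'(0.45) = -2.80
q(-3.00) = -13.00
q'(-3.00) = 11.00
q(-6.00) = -64.00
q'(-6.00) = 23.00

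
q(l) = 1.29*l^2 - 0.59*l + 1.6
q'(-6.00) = -16.07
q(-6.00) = 51.58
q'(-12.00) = -31.55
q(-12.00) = 194.44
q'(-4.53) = -12.28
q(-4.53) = 30.74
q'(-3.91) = -10.68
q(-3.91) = 23.63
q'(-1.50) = -4.46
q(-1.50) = 5.39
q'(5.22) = 12.88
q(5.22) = 33.67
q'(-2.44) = -6.89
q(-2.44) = 10.72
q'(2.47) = 5.78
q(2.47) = 8.01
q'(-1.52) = -4.51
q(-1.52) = 5.48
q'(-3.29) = -9.08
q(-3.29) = 17.50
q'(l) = 2.58*l - 0.59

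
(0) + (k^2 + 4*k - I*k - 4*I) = k^2 + 4*k - I*k - 4*I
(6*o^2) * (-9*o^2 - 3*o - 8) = -54*o^4 - 18*o^3 - 48*o^2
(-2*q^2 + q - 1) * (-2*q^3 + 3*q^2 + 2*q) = 4*q^5 - 8*q^4 + q^3 - q^2 - 2*q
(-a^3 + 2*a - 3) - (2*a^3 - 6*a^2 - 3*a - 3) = -3*a^3 + 6*a^2 + 5*a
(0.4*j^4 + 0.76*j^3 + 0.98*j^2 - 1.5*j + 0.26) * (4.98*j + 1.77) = 1.992*j^5 + 4.4928*j^4 + 6.2256*j^3 - 5.7354*j^2 - 1.3602*j + 0.4602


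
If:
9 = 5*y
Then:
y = 9/5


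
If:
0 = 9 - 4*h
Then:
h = 9/4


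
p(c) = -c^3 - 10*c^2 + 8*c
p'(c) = -3*c^2 - 20*c + 8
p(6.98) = -771.43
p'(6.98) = -277.76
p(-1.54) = -32.38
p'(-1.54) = 31.69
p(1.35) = -9.89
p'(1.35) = -24.47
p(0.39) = 1.54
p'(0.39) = -0.26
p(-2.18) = -54.60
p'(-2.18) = 37.34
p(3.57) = -144.39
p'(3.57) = -101.63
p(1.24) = -7.36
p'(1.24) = -21.41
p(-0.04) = -0.34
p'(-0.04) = 8.80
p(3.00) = -93.00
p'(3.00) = -79.00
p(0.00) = 0.00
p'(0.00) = 8.00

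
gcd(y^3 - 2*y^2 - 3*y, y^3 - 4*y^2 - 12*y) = y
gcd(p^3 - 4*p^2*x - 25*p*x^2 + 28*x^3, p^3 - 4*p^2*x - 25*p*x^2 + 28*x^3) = p^3 - 4*p^2*x - 25*p*x^2 + 28*x^3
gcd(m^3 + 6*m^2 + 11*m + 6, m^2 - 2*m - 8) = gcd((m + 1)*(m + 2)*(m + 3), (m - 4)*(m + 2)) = m + 2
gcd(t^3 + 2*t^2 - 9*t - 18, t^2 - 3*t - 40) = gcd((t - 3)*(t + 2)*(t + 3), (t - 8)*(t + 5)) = 1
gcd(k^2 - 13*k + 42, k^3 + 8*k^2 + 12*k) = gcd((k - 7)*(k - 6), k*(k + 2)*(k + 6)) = 1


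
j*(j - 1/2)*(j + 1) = j^3 + j^2/2 - j/2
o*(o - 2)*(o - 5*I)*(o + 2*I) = o^4 - 2*o^3 - 3*I*o^3 + 10*o^2 + 6*I*o^2 - 20*o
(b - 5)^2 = b^2 - 10*b + 25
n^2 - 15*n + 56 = (n - 8)*(n - 7)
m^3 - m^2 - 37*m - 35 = (m - 7)*(m + 1)*(m + 5)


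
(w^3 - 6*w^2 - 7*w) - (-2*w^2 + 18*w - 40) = w^3 - 4*w^2 - 25*w + 40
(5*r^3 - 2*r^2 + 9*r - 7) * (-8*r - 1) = -40*r^4 + 11*r^3 - 70*r^2 + 47*r + 7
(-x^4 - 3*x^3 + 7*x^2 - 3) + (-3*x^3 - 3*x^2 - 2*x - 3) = -x^4 - 6*x^3 + 4*x^2 - 2*x - 6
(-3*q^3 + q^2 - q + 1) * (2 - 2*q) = 6*q^4 - 8*q^3 + 4*q^2 - 4*q + 2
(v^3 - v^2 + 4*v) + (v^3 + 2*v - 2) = 2*v^3 - v^2 + 6*v - 2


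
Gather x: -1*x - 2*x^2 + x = -2*x^2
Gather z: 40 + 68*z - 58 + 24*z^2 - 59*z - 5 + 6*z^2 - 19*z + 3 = 30*z^2 - 10*z - 20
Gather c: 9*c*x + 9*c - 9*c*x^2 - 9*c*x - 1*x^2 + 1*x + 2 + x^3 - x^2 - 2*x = c*(9 - 9*x^2) + x^3 - 2*x^2 - x + 2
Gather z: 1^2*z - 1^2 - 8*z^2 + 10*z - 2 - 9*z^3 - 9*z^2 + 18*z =-9*z^3 - 17*z^2 + 29*z - 3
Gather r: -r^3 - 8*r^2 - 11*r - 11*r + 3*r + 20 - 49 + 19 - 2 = -r^3 - 8*r^2 - 19*r - 12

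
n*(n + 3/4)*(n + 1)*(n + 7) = n^4 + 35*n^3/4 + 13*n^2 + 21*n/4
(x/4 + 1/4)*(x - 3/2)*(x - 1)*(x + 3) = x^4/4 + 3*x^3/8 - 11*x^2/8 - 3*x/8 + 9/8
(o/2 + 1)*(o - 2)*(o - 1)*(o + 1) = o^4/2 - 5*o^2/2 + 2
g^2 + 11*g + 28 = (g + 4)*(g + 7)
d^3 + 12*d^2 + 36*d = d*(d + 6)^2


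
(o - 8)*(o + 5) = o^2 - 3*o - 40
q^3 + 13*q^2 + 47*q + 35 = (q + 1)*(q + 5)*(q + 7)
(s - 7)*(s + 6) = s^2 - s - 42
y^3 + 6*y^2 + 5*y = y*(y + 1)*(y + 5)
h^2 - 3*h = h*(h - 3)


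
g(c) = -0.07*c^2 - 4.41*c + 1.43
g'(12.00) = -6.09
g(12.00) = -61.57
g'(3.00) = -4.83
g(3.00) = -12.43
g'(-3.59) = -3.91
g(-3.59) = 16.36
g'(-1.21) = -4.24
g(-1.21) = 6.66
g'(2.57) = -4.77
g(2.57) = -10.37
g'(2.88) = -4.81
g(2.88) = -11.85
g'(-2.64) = -4.04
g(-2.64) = 12.58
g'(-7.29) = -3.39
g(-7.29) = 29.86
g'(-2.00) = -4.13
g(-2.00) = 9.97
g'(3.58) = -4.91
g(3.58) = -15.25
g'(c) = -0.14*c - 4.41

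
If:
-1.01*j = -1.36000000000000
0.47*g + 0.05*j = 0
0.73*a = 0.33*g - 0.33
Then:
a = -0.52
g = -0.14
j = 1.35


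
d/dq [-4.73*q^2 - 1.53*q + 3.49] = -9.46*q - 1.53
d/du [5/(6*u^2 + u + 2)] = 5*(-12*u - 1)/(6*u^2 + u + 2)^2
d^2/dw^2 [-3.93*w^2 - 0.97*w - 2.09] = -7.86000000000000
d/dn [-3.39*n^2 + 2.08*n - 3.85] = 2.08 - 6.78*n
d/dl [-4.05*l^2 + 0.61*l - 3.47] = 0.61 - 8.1*l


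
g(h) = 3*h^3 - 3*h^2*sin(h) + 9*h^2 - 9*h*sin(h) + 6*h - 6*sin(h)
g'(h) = -3*h^2*cos(h) + 9*h^2 - 6*h*sin(h) - 9*h*cos(h) + 18*h - 9*sin(h) - 6*cos(h) + 6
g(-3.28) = -29.92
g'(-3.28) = 53.93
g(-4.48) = -141.19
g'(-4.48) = 129.36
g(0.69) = 0.73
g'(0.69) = 3.82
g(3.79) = 365.58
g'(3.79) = 288.98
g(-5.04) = -220.58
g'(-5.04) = 152.15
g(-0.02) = -0.00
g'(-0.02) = 0.00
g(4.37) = 545.12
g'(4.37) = 324.16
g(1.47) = 12.22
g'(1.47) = 31.59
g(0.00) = 0.00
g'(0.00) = 0.00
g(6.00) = 1054.94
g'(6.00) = 289.27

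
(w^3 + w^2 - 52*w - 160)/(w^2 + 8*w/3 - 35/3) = 3*(w^2 - 4*w - 32)/(3*w - 7)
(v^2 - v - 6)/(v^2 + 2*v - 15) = (v + 2)/(v + 5)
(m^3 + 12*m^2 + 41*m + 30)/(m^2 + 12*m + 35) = (m^2 + 7*m + 6)/(m + 7)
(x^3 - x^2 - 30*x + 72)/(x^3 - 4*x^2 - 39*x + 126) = (x - 4)/(x - 7)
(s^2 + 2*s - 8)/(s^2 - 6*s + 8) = (s + 4)/(s - 4)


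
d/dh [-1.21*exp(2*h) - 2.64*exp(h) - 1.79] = (-2.42*exp(h) - 2.64)*exp(h)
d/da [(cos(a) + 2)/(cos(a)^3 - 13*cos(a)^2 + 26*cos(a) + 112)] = (2*cos(a) - 15)*sin(a)/((cos(a) - 8)^2*(cos(a) - 7)^2)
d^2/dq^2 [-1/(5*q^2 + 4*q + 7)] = 2*(25*q^2 + 20*q - 4*(5*q + 2)^2 + 35)/(5*q^2 + 4*q + 7)^3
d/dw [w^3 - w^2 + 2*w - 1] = 3*w^2 - 2*w + 2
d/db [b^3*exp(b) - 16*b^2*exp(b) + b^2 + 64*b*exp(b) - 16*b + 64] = b^3*exp(b) - 13*b^2*exp(b) + 32*b*exp(b) + 2*b + 64*exp(b) - 16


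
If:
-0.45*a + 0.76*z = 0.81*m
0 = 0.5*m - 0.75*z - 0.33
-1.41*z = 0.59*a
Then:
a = -2.06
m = 1.95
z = 0.86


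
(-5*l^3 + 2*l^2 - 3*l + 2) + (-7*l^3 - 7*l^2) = -12*l^3 - 5*l^2 - 3*l + 2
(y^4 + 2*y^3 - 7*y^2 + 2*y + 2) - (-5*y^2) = y^4 + 2*y^3 - 2*y^2 + 2*y + 2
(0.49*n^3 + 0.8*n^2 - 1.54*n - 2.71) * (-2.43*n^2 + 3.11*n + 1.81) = -1.1907*n^5 - 0.4201*n^4 + 7.1171*n^3 + 3.2439*n^2 - 11.2155*n - 4.9051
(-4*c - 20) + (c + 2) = -3*c - 18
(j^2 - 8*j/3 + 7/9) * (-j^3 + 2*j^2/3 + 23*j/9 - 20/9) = -j^5 + 10*j^4/3 - 230*j^2/27 + 641*j/81 - 140/81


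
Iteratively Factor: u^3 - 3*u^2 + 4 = (u - 2)*(u^2 - u - 2) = (u - 2)^2*(u + 1)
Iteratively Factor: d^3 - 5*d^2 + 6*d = (d)*(d^2 - 5*d + 6) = d*(d - 2)*(d - 3)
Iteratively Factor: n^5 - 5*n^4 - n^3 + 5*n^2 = (n)*(n^4 - 5*n^3 - n^2 + 5*n) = n*(n + 1)*(n^3 - 6*n^2 + 5*n) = n^2*(n + 1)*(n^2 - 6*n + 5) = n^2*(n - 5)*(n + 1)*(n - 1)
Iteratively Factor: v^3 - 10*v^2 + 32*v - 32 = (v - 4)*(v^2 - 6*v + 8) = (v - 4)*(v - 2)*(v - 4)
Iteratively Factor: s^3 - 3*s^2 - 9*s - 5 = (s - 5)*(s^2 + 2*s + 1) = (s - 5)*(s + 1)*(s + 1)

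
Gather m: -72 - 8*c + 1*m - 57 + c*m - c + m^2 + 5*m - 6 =-9*c + m^2 + m*(c + 6) - 135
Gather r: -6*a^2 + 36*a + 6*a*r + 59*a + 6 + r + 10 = -6*a^2 + 95*a + r*(6*a + 1) + 16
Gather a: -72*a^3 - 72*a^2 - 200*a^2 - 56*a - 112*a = -72*a^3 - 272*a^2 - 168*a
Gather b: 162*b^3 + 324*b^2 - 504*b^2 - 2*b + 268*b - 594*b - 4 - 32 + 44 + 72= 162*b^3 - 180*b^2 - 328*b + 80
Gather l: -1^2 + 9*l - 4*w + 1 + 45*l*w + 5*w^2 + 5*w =l*(45*w + 9) + 5*w^2 + w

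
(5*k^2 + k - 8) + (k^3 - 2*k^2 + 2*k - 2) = k^3 + 3*k^2 + 3*k - 10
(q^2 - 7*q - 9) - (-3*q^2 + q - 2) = 4*q^2 - 8*q - 7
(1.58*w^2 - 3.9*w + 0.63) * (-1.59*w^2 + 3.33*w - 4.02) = -2.5122*w^4 + 11.4624*w^3 - 20.3403*w^2 + 17.7759*w - 2.5326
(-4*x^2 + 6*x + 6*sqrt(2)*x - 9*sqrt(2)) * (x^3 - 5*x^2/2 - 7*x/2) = -4*x^5 + 6*sqrt(2)*x^4 + 16*x^4 - 24*sqrt(2)*x^3 - x^3 - 21*x^2 + 3*sqrt(2)*x^2/2 + 63*sqrt(2)*x/2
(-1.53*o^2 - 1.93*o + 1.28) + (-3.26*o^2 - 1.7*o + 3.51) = -4.79*o^2 - 3.63*o + 4.79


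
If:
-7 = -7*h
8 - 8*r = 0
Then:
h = 1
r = 1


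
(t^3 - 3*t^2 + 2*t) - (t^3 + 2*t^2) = -5*t^2 + 2*t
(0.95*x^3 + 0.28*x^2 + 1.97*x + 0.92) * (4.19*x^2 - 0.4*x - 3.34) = 3.9805*x^5 + 0.7932*x^4 + 4.9693*x^3 + 2.1316*x^2 - 6.9478*x - 3.0728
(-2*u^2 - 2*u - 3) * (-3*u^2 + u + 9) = 6*u^4 + 4*u^3 - 11*u^2 - 21*u - 27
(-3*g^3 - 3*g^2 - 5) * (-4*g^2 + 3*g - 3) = 12*g^5 + 3*g^4 + 29*g^2 - 15*g + 15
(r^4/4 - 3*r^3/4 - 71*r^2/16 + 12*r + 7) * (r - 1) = r^5/4 - r^4 - 59*r^3/16 + 263*r^2/16 - 5*r - 7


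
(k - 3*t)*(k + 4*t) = k^2 + k*t - 12*t^2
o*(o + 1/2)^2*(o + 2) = o^4 + 3*o^3 + 9*o^2/4 + o/2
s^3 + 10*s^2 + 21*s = s*(s + 3)*(s + 7)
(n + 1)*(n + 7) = n^2 + 8*n + 7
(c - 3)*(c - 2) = c^2 - 5*c + 6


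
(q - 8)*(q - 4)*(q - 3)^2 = q^4 - 18*q^3 + 113*q^2 - 300*q + 288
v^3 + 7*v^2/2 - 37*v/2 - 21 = (v - 7/2)*(v + 1)*(v + 6)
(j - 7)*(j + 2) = j^2 - 5*j - 14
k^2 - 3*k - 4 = (k - 4)*(k + 1)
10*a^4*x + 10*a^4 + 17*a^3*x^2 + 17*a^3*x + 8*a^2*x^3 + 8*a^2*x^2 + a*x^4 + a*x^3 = (a + x)*(2*a + x)*(5*a + x)*(a*x + a)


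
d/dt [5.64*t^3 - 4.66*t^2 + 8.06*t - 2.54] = 16.92*t^2 - 9.32*t + 8.06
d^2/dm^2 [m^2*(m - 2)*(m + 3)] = 12*m^2 + 6*m - 12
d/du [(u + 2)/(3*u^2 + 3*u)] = (u*(u + 1) - (u + 2)*(2*u + 1))/(3*u^2*(u + 1)^2)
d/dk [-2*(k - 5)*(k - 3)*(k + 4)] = -6*k^2 + 16*k + 34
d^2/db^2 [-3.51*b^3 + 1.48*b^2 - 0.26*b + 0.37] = 2.96 - 21.06*b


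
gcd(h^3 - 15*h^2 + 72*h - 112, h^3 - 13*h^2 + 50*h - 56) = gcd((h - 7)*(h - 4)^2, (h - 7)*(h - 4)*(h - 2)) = h^2 - 11*h + 28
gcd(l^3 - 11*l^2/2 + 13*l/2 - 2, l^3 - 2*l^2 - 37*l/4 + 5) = l^2 - 9*l/2 + 2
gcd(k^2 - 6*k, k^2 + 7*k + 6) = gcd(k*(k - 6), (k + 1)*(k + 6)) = 1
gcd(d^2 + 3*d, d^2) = d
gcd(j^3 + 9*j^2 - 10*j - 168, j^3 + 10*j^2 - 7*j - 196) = j^2 + 3*j - 28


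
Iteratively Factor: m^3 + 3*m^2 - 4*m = (m + 4)*(m^2 - m) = (m - 1)*(m + 4)*(m)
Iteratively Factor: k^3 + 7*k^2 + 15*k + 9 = (k + 3)*(k^2 + 4*k + 3) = (k + 1)*(k + 3)*(k + 3)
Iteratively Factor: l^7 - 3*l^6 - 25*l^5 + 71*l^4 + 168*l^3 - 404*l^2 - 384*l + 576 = (l - 4)*(l^6 + l^5 - 21*l^4 - 13*l^3 + 116*l^2 + 60*l - 144) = (l - 4)*(l + 2)*(l^5 - l^4 - 19*l^3 + 25*l^2 + 66*l - 72) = (l - 4)*(l + 2)^2*(l^4 - 3*l^3 - 13*l^2 + 51*l - 36) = (l - 4)*(l + 2)^2*(l + 4)*(l^3 - 7*l^2 + 15*l - 9) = (l - 4)*(l - 1)*(l + 2)^2*(l + 4)*(l^2 - 6*l + 9) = (l - 4)*(l - 3)*(l - 1)*(l + 2)^2*(l + 4)*(l - 3)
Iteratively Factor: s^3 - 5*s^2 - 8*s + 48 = (s + 3)*(s^2 - 8*s + 16) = (s - 4)*(s + 3)*(s - 4)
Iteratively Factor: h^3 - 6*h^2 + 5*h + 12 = (h - 3)*(h^2 - 3*h - 4) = (h - 3)*(h + 1)*(h - 4)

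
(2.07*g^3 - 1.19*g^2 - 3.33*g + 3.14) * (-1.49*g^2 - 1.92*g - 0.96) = -3.0843*g^5 - 2.2013*g^4 + 5.2593*g^3 + 2.8574*g^2 - 2.832*g - 3.0144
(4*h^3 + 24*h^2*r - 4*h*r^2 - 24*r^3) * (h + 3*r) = 4*h^4 + 36*h^3*r + 68*h^2*r^2 - 36*h*r^3 - 72*r^4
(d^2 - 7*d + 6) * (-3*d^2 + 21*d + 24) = -3*d^4 + 42*d^3 - 141*d^2 - 42*d + 144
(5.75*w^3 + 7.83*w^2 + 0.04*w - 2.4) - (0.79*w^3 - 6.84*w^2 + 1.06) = 4.96*w^3 + 14.67*w^2 + 0.04*w - 3.46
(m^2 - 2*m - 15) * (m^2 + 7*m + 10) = m^4 + 5*m^3 - 19*m^2 - 125*m - 150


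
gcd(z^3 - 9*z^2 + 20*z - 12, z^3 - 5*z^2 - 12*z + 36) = z^2 - 8*z + 12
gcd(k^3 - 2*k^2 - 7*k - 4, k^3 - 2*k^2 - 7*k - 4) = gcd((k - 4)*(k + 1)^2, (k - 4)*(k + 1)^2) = k^3 - 2*k^2 - 7*k - 4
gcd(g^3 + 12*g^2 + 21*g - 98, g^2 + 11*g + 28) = g + 7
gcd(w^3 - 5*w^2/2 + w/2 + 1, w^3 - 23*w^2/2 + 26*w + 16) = w + 1/2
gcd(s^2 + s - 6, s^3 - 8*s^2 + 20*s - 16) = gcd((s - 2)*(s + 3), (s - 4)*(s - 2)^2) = s - 2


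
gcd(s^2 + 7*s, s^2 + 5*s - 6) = 1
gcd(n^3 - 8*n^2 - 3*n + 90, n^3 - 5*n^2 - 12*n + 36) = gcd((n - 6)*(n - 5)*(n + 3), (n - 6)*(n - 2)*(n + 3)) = n^2 - 3*n - 18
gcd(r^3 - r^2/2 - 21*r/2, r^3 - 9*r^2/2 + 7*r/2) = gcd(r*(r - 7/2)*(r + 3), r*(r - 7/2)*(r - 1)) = r^2 - 7*r/2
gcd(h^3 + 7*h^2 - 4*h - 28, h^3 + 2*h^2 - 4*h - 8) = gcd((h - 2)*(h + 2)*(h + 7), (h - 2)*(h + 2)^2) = h^2 - 4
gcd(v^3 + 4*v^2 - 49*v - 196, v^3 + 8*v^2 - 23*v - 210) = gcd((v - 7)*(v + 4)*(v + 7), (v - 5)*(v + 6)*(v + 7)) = v + 7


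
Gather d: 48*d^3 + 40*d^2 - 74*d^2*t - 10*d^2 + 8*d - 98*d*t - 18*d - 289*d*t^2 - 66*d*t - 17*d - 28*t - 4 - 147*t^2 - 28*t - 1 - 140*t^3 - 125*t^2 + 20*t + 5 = 48*d^3 + d^2*(30 - 74*t) + d*(-289*t^2 - 164*t - 27) - 140*t^3 - 272*t^2 - 36*t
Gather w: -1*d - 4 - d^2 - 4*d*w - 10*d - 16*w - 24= -d^2 - 11*d + w*(-4*d - 16) - 28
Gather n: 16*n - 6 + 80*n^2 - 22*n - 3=80*n^2 - 6*n - 9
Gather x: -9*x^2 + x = -9*x^2 + x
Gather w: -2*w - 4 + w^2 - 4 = w^2 - 2*w - 8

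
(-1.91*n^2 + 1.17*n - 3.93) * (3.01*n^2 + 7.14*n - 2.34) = -5.7491*n^4 - 10.1157*n^3 + 0.993899999999999*n^2 - 30.798*n + 9.1962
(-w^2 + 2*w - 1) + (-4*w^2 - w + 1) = -5*w^2 + w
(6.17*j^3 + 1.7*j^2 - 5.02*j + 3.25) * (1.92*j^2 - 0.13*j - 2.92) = 11.8464*j^5 + 2.4619*j^4 - 27.8758*j^3 + 1.9286*j^2 + 14.2359*j - 9.49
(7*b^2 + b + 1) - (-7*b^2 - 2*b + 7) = 14*b^2 + 3*b - 6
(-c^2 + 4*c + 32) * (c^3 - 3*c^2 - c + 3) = -c^5 + 7*c^4 + 21*c^3 - 103*c^2 - 20*c + 96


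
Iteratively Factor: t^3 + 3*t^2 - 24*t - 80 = (t - 5)*(t^2 + 8*t + 16) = (t - 5)*(t + 4)*(t + 4)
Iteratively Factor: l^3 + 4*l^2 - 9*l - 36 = (l + 4)*(l^2 - 9) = (l - 3)*(l + 4)*(l + 3)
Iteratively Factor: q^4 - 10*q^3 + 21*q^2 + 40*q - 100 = (q + 2)*(q^3 - 12*q^2 + 45*q - 50) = (q - 5)*(q + 2)*(q^2 - 7*q + 10) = (q - 5)*(q - 2)*(q + 2)*(q - 5)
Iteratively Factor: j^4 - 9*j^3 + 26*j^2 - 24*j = (j - 2)*(j^3 - 7*j^2 + 12*j) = (j - 3)*(j - 2)*(j^2 - 4*j) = (j - 4)*(j - 3)*(j - 2)*(j)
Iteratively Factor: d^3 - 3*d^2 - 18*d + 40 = (d - 5)*(d^2 + 2*d - 8) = (d - 5)*(d - 2)*(d + 4)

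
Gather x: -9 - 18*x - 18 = -18*x - 27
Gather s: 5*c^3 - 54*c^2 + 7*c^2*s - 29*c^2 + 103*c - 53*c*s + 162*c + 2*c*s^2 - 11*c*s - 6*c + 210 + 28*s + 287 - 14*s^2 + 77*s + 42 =5*c^3 - 83*c^2 + 259*c + s^2*(2*c - 14) + s*(7*c^2 - 64*c + 105) + 539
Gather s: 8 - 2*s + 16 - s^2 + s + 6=-s^2 - s + 30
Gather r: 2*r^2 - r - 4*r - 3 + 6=2*r^2 - 5*r + 3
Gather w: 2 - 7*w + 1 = 3 - 7*w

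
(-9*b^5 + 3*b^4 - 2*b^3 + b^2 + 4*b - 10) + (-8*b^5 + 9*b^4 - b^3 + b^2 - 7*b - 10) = -17*b^5 + 12*b^4 - 3*b^3 + 2*b^2 - 3*b - 20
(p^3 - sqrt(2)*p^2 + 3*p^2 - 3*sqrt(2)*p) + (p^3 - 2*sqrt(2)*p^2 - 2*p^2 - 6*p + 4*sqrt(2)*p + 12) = 2*p^3 - 3*sqrt(2)*p^2 + p^2 - 6*p + sqrt(2)*p + 12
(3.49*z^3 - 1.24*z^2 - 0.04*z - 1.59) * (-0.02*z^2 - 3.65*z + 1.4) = -0.0698*z^5 - 12.7137*z^4 + 9.4128*z^3 - 1.5582*z^2 + 5.7475*z - 2.226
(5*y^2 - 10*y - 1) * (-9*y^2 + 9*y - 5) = -45*y^4 + 135*y^3 - 106*y^2 + 41*y + 5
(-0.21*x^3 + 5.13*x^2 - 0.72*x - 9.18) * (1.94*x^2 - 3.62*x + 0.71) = -0.4074*x^5 + 10.7124*x^4 - 20.1165*x^3 - 11.5605*x^2 + 32.7204*x - 6.5178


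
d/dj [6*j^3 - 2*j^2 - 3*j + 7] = 18*j^2 - 4*j - 3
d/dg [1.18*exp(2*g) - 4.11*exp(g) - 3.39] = (2.36*exp(g) - 4.11)*exp(g)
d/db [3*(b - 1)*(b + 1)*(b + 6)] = 9*b^2 + 36*b - 3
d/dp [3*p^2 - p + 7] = 6*p - 1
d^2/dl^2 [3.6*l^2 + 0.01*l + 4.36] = 7.20000000000000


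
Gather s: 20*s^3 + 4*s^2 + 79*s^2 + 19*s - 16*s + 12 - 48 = 20*s^3 + 83*s^2 + 3*s - 36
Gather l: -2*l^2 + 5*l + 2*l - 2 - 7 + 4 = -2*l^2 + 7*l - 5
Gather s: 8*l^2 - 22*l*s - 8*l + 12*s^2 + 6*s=8*l^2 - 8*l + 12*s^2 + s*(6 - 22*l)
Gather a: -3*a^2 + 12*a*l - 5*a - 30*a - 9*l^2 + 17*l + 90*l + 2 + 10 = -3*a^2 + a*(12*l - 35) - 9*l^2 + 107*l + 12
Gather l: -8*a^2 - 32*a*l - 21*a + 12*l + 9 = -8*a^2 - 21*a + l*(12 - 32*a) + 9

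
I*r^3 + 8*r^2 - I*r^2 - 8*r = r*(r - 8*I)*(I*r - I)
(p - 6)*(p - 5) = p^2 - 11*p + 30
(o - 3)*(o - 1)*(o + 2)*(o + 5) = o^4 + 3*o^3 - 15*o^2 - 19*o + 30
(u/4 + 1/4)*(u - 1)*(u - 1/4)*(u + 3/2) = u^4/4 + 5*u^3/16 - 11*u^2/32 - 5*u/16 + 3/32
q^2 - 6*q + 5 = (q - 5)*(q - 1)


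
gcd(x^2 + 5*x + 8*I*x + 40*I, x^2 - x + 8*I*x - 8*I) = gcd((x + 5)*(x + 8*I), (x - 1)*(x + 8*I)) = x + 8*I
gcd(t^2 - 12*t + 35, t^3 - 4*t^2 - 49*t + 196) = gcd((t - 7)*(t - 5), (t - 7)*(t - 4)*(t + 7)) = t - 7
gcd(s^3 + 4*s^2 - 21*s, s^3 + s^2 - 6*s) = s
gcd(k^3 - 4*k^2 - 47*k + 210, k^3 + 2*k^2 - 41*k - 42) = k^2 + k - 42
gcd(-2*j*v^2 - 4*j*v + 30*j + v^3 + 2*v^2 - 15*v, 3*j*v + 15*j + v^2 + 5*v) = v + 5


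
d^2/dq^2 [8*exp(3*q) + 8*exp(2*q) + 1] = (72*exp(q) + 32)*exp(2*q)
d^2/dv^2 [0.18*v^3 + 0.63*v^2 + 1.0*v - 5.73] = 1.08*v + 1.26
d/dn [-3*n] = -3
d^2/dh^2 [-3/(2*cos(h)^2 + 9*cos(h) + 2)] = 3*(16*sin(h)^4 - 73*sin(h)^2 - 171*cos(h)/2 + 27*cos(3*h)/2 - 97)/(-2*sin(h)^2 + 9*cos(h) + 4)^3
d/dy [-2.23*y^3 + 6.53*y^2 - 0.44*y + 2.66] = -6.69*y^2 + 13.06*y - 0.44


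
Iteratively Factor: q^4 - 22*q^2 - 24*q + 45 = (q - 5)*(q^3 + 5*q^2 + 3*q - 9) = (q - 5)*(q + 3)*(q^2 + 2*q - 3) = (q - 5)*(q - 1)*(q + 3)*(q + 3)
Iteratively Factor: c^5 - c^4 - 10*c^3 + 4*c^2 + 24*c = (c + 2)*(c^4 - 3*c^3 - 4*c^2 + 12*c) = (c + 2)^2*(c^3 - 5*c^2 + 6*c) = (c - 3)*(c + 2)^2*(c^2 - 2*c) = c*(c - 3)*(c + 2)^2*(c - 2)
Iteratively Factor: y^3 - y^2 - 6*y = (y - 3)*(y^2 + 2*y) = y*(y - 3)*(y + 2)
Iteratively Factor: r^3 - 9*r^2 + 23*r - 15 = (r - 1)*(r^2 - 8*r + 15) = (r - 3)*(r - 1)*(r - 5)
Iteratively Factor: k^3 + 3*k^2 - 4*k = (k)*(k^2 + 3*k - 4) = k*(k + 4)*(k - 1)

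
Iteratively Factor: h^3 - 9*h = (h + 3)*(h^2 - 3*h) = h*(h + 3)*(h - 3)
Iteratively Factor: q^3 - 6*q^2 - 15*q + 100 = (q + 4)*(q^2 - 10*q + 25) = (q - 5)*(q + 4)*(q - 5)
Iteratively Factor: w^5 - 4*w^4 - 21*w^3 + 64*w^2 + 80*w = (w)*(w^4 - 4*w^3 - 21*w^2 + 64*w + 80) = w*(w - 4)*(w^3 - 21*w - 20) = w*(w - 4)*(w + 4)*(w^2 - 4*w - 5) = w*(w - 5)*(w - 4)*(w + 4)*(w + 1)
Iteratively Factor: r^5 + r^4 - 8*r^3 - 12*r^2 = (r + 2)*(r^4 - r^3 - 6*r^2) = (r + 2)^2*(r^3 - 3*r^2) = r*(r + 2)^2*(r^2 - 3*r) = r*(r - 3)*(r + 2)^2*(r)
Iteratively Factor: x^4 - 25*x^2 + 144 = (x - 3)*(x^3 + 3*x^2 - 16*x - 48) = (x - 3)*(x + 3)*(x^2 - 16) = (x - 4)*(x - 3)*(x + 3)*(x + 4)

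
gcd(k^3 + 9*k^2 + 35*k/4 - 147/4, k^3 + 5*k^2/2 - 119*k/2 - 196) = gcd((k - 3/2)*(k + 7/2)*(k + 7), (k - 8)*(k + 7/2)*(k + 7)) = k^2 + 21*k/2 + 49/2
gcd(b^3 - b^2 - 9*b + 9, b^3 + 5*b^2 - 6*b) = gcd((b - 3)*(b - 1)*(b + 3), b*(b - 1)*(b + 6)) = b - 1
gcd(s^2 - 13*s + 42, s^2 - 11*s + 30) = s - 6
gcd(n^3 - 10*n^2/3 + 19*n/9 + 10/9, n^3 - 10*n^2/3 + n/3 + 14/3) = n - 2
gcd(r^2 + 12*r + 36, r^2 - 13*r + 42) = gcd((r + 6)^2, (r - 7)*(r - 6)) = 1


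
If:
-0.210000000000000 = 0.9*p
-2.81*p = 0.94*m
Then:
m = 0.70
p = -0.23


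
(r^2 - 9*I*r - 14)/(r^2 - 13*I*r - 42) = (r - 2*I)/(r - 6*I)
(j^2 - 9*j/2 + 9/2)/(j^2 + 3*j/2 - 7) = (2*j^2 - 9*j + 9)/(2*j^2 + 3*j - 14)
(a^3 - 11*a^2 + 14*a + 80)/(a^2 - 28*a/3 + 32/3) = 3*(a^2 - 3*a - 10)/(3*a - 4)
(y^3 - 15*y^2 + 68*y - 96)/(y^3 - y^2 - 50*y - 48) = (y^2 - 7*y + 12)/(y^2 + 7*y + 6)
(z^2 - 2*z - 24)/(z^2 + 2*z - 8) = (z - 6)/(z - 2)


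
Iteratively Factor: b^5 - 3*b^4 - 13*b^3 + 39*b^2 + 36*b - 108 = (b + 2)*(b^4 - 5*b^3 - 3*b^2 + 45*b - 54) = (b - 2)*(b + 2)*(b^3 - 3*b^2 - 9*b + 27) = (b - 3)*(b - 2)*(b + 2)*(b^2 - 9) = (b - 3)^2*(b - 2)*(b + 2)*(b + 3)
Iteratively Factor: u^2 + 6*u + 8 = (u + 2)*(u + 4)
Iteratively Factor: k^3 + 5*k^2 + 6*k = (k + 2)*(k^2 + 3*k) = (k + 2)*(k + 3)*(k)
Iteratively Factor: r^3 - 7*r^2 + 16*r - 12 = (r - 2)*(r^2 - 5*r + 6) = (r - 3)*(r - 2)*(r - 2)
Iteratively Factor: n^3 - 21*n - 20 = (n - 5)*(n^2 + 5*n + 4) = (n - 5)*(n + 4)*(n + 1)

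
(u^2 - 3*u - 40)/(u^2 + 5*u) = (u - 8)/u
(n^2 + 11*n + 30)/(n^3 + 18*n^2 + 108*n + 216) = (n + 5)/(n^2 + 12*n + 36)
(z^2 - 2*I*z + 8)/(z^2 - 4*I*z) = (z + 2*I)/z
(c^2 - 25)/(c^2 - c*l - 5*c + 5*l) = (c + 5)/(c - l)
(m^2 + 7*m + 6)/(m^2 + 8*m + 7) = (m + 6)/(m + 7)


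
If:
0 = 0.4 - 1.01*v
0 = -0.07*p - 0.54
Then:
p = -7.71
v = 0.40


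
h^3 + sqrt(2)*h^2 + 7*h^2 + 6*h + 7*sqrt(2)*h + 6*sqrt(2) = (h + 1)*(h + 6)*(h + sqrt(2))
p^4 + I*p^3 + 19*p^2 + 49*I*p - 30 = (p - 5*I)*(p + I)*(p + 2*I)*(p + 3*I)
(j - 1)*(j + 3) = j^2 + 2*j - 3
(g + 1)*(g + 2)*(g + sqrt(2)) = g^3 + sqrt(2)*g^2 + 3*g^2 + 2*g + 3*sqrt(2)*g + 2*sqrt(2)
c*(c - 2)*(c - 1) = c^3 - 3*c^2 + 2*c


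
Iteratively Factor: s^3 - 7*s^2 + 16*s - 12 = (s - 2)*(s^2 - 5*s + 6) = (s - 3)*(s - 2)*(s - 2)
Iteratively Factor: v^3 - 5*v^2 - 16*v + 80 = (v - 4)*(v^2 - v - 20) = (v - 5)*(v - 4)*(v + 4)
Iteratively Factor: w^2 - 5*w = (w)*(w - 5)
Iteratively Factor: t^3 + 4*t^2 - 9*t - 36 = (t - 3)*(t^2 + 7*t + 12) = (t - 3)*(t + 4)*(t + 3)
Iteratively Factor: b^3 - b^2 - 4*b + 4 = (b - 1)*(b^2 - 4) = (b - 2)*(b - 1)*(b + 2)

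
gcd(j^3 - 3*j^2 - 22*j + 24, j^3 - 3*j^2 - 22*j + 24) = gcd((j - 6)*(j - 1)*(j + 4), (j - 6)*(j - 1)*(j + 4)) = j^3 - 3*j^2 - 22*j + 24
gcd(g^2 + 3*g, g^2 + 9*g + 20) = 1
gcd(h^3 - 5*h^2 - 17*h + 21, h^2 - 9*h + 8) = h - 1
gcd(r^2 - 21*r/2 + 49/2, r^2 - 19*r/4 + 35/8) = r - 7/2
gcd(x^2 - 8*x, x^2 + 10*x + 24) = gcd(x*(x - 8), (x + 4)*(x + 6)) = 1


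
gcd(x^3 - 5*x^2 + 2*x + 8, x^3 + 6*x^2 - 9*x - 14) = x^2 - x - 2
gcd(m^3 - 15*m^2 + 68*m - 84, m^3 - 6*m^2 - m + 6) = m - 6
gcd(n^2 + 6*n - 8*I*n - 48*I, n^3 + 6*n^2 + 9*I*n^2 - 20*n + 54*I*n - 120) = n + 6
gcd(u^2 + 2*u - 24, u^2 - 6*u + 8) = u - 4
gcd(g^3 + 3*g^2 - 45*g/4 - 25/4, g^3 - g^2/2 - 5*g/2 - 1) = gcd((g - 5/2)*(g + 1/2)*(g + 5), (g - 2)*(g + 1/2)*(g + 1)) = g + 1/2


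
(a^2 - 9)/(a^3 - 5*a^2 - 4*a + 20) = (a^2 - 9)/(a^3 - 5*a^2 - 4*a + 20)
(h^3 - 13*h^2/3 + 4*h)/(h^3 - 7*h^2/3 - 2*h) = (3*h - 4)/(3*h + 2)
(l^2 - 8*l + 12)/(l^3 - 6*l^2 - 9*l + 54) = (l - 2)/(l^2 - 9)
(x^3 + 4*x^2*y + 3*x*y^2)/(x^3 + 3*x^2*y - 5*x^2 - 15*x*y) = (x + y)/(x - 5)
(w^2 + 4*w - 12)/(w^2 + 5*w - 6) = (w - 2)/(w - 1)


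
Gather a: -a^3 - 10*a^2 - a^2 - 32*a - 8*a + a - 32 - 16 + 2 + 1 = -a^3 - 11*a^2 - 39*a - 45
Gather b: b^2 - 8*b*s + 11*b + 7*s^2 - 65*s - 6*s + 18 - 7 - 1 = b^2 + b*(11 - 8*s) + 7*s^2 - 71*s + 10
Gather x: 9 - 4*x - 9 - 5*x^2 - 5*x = -5*x^2 - 9*x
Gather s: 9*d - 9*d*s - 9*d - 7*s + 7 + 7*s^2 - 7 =7*s^2 + s*(-9*d - 7)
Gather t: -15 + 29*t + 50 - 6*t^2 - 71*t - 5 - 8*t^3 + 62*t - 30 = -8*t^3 - 6*t^2 + 20*t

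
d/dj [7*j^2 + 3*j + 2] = 14*j + 3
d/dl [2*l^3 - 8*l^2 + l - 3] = 6*l^2 - 16*l + 1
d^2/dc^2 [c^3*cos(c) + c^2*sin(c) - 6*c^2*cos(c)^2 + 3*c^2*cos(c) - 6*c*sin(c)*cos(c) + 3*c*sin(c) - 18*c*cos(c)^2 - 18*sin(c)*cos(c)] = -c^3*cos(c) - 7*c^2*sin(c) - 3*c^2*cos(c) + 12*c^2*cos(2*c) - 15*c*sin(c) + 36*sqrt(2)*c*sin(2*c + pi/4) + 10*c*cos(c) + 2*sin(c) + 72*sin(2*c) + 12*cos(c) - 18*cos(2*c) - 6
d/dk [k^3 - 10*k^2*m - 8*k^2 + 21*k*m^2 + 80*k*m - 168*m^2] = 3*k^2 - 20*k*m - 16*k + 21*m^2 + 80*m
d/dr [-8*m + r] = 1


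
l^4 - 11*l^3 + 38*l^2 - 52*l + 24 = (l - 6)*(l - 2)^2*(l - 1)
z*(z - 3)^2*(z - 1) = z^4 - 7*z^3 + 15*z^2 - 9*z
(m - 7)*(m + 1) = m^2 - 6*m - 7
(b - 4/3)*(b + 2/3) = b^2 - 2*b/3 - 8/9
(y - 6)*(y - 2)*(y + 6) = y^3 - 2*y^2 - 36*y + 72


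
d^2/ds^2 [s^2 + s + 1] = 2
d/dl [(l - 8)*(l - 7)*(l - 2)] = 3*l^2 - 34*l + 86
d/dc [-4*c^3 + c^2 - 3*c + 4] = -12*c^2 + 2*c - 3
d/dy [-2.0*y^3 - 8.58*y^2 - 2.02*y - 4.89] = -6.0*y^2 - 17.16*y - 2.02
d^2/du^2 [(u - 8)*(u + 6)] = 2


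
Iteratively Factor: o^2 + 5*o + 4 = (o + 4)*(o + 1)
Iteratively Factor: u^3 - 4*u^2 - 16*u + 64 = (u - 4)*(u^2 - 16) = (u - 4)*(u + 4)*(u - 4)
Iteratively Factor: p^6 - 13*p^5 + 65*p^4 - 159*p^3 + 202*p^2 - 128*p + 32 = (p - 1)*(p^5 - 12*p^4 + 53*p^3 - 106*p^2 + 96*p - 32) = (p - 2)*(p - 1)*(p^4 - 10*p^3 + 33*p^2 - 40*p + 16) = (p - 2)*(p - 1)^2*(p^3 - 9*p^2 + 24*p - 16) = (p - 4)*(p - 2)*(p - 1)^2*(p^2 - 5*p + 4) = (p - 4)^2*(p - 2)*(p - 1)^2*(p - 1)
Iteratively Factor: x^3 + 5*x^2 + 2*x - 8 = (x + 4)*(x^2 + x - 2) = (x + 2)*(x + 4)*(x - 1)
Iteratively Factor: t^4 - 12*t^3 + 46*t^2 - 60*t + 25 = (t - 5)*(t^3 - 7*t^2 + 11*t - 5) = (t - 5)^2*(t^2 - 2*t + 1) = (t - 5)^2*(t - 1)*(t - 1)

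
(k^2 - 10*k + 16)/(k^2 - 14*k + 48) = (k - 2)/(k - 6)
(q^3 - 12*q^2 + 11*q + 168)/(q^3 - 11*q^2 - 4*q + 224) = (q + 3)/(q + 4)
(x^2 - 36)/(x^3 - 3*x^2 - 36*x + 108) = 1/(x - 3)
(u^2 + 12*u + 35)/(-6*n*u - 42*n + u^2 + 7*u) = (u + 5)/(-6*n + u)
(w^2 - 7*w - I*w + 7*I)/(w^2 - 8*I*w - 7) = (w - 7)/(w - 7*I)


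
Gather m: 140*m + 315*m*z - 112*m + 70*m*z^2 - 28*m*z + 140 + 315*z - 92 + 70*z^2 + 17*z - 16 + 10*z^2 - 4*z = m*(70*z^2 + 287*z + 28) + 80*z^2 + 328*z + 32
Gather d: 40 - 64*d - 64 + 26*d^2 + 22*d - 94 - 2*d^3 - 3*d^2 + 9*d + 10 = -2*d^3 + 23*d^2 - 33*d - 108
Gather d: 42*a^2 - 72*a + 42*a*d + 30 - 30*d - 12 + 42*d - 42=42*a^2 - 72*a + d*(42*a + 12) - 24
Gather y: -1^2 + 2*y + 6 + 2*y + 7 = 4*y + 12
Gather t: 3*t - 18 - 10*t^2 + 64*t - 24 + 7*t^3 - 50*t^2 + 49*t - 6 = 7*t^3 - 60*t^2 + 116*t - 48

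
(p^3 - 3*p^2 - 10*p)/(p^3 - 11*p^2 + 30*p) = (p + 2)/(p - 6)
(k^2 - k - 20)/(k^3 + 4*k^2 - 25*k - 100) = 1/(k + 5)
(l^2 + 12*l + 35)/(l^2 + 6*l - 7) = (l + 5)/(l - 1)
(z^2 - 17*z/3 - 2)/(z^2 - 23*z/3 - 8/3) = (z - 6)/(z - 8)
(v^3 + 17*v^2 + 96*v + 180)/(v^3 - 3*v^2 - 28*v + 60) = (v^2 + 12*v + 36)/(v^2 - 8*v + 12)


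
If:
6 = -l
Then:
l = -6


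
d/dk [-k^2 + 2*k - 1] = 2 - 2*k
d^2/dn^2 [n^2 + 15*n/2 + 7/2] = 2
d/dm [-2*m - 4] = -2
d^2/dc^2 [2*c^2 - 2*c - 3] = 4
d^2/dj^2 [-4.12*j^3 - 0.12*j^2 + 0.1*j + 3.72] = -24.72*j - 0.24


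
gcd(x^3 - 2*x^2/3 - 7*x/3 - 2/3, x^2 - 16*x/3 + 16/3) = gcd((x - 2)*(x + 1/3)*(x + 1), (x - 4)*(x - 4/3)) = 1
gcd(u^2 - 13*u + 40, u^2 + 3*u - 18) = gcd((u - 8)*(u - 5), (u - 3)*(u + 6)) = 1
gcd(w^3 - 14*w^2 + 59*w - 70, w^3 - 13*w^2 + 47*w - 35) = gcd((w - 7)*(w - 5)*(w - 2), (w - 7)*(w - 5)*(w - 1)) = w^2 - 12*w + 35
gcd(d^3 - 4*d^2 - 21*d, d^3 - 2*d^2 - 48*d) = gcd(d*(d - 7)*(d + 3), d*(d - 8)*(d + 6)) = d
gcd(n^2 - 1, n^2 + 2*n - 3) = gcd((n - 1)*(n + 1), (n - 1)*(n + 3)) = n - 1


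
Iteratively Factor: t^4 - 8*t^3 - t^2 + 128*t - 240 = (t + 4)*(t^3 - 12*t^2 + 47*t - 60) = (t - 4)*(t + 4)*(t^2 - 8*t + 15) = (t - 4)*(t - 3)*(t + 4)*(t - 5)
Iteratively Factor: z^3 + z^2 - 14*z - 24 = (z + 2)*(z^2 - z - 12) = (z + 2)*(z + 3)*(z - 4)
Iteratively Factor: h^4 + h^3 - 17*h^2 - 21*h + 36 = (h + 3)*(h^3 - 2*h^2 - 11*h + 12) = (h + 3)^2*(h^2 - 5*h + 4) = (h - 4)*(h + 3)^2*(h - 1)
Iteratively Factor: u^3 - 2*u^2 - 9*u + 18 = (u + 3)*(u^2 - 5*u + 6) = (u - 3)*(u + 3)*(u - 2)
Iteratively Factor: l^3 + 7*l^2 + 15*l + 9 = (l + 3)*(l^2 + 4*l + 3) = (l + 3)^2*(l + 1)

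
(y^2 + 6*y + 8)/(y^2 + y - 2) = (y + 4)/(y - 1)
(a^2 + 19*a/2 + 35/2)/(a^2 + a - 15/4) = 2*(a + 7)/(2*a - 3)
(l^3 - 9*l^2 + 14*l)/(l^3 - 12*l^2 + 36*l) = (l^2 - 9*l + 14)/(l^2 - 12*l + 36)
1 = 1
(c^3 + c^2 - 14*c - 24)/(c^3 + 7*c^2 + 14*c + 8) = (c^2 - c - 12)/(c^2 + 5*c + 4)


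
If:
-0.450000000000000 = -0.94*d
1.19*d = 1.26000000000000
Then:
No Solution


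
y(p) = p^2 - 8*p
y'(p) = 2*p - 8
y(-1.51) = 14.36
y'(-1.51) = -11.02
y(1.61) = -10.29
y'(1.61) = -4.78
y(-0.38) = 3.18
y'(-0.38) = -8.76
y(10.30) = 23.69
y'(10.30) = 12.60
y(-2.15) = 21.82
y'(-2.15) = -12.30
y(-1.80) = 17.64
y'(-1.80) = -11.60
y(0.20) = -1.56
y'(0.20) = -7.60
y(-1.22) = 11.25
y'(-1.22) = -10.44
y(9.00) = 9.00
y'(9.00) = 10.00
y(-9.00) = 153.00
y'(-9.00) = -26.00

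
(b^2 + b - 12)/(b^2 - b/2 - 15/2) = 2*(b + 4)/(2*b + 5)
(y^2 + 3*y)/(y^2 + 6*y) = (y + 3)/(y + 6)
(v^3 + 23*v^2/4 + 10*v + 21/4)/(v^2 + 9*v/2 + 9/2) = (4*v^2 + 11*v + 7)/(2*(2*v + 3))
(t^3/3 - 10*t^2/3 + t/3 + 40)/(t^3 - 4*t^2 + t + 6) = (t^3 - 10*t^2 + t + 120)/(3*(t^3 - 4*t^2 + t + 6))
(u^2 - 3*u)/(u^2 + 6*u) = (u - 3)/(u + 6)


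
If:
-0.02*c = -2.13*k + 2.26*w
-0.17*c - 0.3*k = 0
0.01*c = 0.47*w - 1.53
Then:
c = -5.77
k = 3.27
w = 3.13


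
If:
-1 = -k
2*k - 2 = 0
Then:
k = 1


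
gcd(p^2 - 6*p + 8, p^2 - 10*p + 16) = p - 2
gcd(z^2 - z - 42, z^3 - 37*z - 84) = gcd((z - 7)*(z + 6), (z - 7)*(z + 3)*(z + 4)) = z - 7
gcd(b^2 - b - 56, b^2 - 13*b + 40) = b - 8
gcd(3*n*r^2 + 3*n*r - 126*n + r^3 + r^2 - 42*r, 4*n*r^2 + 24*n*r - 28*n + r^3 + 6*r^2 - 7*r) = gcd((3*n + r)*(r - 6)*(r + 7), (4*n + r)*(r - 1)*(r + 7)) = r + 7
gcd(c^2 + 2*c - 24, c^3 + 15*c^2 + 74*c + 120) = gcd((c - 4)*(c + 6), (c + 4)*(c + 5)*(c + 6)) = c + 6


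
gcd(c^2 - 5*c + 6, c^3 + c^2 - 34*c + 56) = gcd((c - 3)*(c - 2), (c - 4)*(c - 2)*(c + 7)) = c - 2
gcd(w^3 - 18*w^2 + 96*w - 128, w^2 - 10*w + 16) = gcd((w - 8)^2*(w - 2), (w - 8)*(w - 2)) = w^2 - 10*w + 16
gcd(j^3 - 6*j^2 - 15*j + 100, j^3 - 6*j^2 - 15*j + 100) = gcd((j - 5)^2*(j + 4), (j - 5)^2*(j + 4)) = j^3 - 6*j^2 - 15*j + 100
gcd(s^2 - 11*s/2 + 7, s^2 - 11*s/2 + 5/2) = 1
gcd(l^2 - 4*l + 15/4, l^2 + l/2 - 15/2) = l - 5/2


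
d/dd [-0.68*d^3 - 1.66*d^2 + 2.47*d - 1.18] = -2.04*d^2 - 3.32*d + 2.47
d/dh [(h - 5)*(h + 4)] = 2*h - 1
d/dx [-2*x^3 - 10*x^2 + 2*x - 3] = -6*x^2 - 20*x + 2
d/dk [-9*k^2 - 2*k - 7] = -18*k - 2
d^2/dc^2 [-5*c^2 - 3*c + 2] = -10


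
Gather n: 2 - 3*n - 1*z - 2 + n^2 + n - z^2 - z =n^2 - 2*n - z^2 - 2*z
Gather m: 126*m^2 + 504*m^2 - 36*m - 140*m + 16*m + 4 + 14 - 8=630*m^2 - 160*m + 10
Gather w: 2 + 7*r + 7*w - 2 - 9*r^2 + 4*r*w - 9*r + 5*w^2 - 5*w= -9*r^2 - 2*r + 5*w^2 + w*(4*r + 2)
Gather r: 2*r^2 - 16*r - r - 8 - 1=2*r^2 - 17*r - 9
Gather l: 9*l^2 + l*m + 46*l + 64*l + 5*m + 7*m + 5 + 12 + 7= 9*l^2 + l*(m + 110) + 12*m + 24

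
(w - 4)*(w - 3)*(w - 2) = w^3 - 9*w^2 + 26*w - 24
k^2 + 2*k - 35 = (k - 5)*(k + 7)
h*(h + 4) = h^2 + 4*h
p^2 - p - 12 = (p - 4)*(p + 3)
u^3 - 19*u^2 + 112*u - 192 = (u - 8)^2*(u - 3)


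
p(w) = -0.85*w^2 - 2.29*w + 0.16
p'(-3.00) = 2.81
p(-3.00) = -0.62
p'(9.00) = -17.59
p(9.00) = -89.30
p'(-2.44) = 1.86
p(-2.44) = 0.69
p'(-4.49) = 5.34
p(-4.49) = -6.69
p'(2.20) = -6.03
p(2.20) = -8.99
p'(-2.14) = 1.35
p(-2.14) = 1.17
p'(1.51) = -4.86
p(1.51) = -5.24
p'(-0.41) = -1.59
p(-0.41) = 0.96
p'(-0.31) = -1.76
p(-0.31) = 0.79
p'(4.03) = -9.14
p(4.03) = -22.87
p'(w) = -1.7*w - 2.29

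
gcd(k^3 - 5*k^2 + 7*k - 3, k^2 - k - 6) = k - 3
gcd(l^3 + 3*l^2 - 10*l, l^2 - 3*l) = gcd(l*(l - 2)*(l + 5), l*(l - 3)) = l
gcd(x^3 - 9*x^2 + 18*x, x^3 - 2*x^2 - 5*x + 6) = x - 3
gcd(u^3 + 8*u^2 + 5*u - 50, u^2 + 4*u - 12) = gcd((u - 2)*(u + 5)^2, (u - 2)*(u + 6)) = u - 2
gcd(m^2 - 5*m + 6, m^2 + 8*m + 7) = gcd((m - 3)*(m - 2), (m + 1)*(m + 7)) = 1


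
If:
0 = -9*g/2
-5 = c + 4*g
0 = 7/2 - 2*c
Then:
No Solution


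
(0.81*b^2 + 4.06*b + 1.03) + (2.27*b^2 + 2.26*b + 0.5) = 3.08*b^2 + 6.32*b + 1.53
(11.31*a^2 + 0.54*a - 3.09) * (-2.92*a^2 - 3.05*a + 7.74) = -33.0252*a^4 - 36.0723*a^3 + 94.9152*a^2 + 13.6041*a - 23.9166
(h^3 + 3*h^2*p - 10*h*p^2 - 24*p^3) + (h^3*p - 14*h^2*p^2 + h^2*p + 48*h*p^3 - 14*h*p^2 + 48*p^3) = h^3*p + h^3 - 14*h^2*p^2 + 4*h^2*p + 48*h*p^3 - 24*h*p^2 + 24*p^3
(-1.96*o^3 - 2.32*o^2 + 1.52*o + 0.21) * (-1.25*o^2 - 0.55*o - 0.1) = 2.45*o^5 + 3.978*o^4 - 0.428*o^3 - 0.8665*o^2 - 0.2675*o - 0.021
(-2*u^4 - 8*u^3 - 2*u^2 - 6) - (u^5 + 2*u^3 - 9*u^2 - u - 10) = -u^5 - 2*u^4 - 10*u^3 + 7*u^2 + u + 4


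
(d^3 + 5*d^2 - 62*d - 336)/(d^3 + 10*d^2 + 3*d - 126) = (d - 8)/(d - 3)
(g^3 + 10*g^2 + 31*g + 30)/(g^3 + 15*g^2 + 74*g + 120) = (g^2 + 5*g + 6)/(g^2 + 10*g + 24)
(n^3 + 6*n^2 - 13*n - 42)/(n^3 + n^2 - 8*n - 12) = (n + 7)/(n + 2)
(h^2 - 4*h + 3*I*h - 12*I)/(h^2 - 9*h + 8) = (h^2 + h*(-4 + 3*I) - 12*I)/(h^2 - 9*h + 8)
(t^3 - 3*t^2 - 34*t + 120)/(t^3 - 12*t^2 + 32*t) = (t^2 + t - 30)/(t*(t - 8))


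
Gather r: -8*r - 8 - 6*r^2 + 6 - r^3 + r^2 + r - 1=-r^3 - 5*r^2 - 7*r - 3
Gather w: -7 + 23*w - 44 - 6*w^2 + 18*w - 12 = -6*w^2 + 41*w - 63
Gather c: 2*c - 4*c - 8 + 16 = 8 - 2*c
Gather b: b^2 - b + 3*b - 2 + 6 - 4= b^2 + 2*b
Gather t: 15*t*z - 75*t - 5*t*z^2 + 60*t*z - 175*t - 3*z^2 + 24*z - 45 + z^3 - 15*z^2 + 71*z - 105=t*(-5*z^2 + 75*z - 250) + z^3 - 18*z^2 + 95*z - 150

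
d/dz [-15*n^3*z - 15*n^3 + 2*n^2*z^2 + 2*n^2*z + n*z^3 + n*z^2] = n*(-15*n^2 + 4*n*z + 2*n + 3*z^2 + 2*z)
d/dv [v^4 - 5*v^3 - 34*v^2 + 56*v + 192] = 4*v^3 - 15*v^2 - 68*v + 56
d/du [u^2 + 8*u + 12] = 2*u + 8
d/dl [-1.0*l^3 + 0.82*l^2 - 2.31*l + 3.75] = -3.0*l^2 + 1.64*l - 2.31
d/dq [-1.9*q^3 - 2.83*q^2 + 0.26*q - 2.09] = -5.7*q^2 - 5.66*q + 0.26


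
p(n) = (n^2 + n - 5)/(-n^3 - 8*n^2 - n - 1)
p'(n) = (2*n + 1)/(-n^3 - 8*n^2 - n - 1) + (n^2 + n - 5)*(3*n^2 + 16*n + 1)/(-n^3 - 8*n^2 - n - 1)^2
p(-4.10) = -0.12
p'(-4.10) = 0.09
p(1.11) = 0.20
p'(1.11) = -0.58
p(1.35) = 0.09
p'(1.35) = -0.33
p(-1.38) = 0.37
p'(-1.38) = 0.60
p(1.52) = 0.05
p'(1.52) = -0.23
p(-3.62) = -0.08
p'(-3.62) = 0.09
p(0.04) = 4.71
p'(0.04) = -8.38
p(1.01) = 0.27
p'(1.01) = -0.75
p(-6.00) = -0.37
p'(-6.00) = 0.24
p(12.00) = -0.05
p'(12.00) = 0.00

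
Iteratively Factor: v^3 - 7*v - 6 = (v + 1)*(v^2 - v - 6) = (v + 1)*(v + 2)*(v - 3)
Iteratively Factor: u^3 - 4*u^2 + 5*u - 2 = (u - 1)*(u^2 - 3*u + 2) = (u - 2)*(u - 1)*(u - 1)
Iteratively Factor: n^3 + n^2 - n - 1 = (n + 1)*(n^2 - 1) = (n + 1)^2*(n - 1)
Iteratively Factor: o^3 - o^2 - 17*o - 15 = (o + 1)*(o^2 - 2*o - 15) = (o + 1)*(o + 3)*(o - 5)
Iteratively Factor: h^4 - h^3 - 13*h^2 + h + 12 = (h + 3)*(h^3 - 4*h^2 - h + 4) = (h + 1)*(h + 3)*(h^2 - 5*h + 4) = (h - 1)*(h + 1)*(h + 3)*(h - 4)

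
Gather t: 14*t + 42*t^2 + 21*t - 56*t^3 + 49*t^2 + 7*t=-56*t^3 + 91*t^2 + 42*t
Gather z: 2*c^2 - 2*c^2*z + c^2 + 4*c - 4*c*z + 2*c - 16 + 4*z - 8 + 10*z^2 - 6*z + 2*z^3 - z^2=3*c^2 + 6*c + 2*z^3 + 9*z^2 + z*(-2*c^2 - 4*c - 2) - 24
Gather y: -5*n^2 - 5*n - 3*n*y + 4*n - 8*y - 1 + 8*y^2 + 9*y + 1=-5*n^2 - n + 8*y^2 + y*(1 - 3*n)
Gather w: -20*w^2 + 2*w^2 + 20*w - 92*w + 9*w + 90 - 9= -18*w^2 - 63*w + 81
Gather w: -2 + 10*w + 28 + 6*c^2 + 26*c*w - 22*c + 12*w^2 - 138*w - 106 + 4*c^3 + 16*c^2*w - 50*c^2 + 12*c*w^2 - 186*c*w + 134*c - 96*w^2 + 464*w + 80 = 4*c^3 - 44*c^2 + 112*c + w^2*(12*c - 84) + w*(16*c^2 - 160*c + 336)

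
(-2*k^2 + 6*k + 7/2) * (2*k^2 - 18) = -4*k^4 + 12*k^3 + 43*k^2 - 108*k - 63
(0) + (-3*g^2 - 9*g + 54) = -3*g^2 - 9*g + 54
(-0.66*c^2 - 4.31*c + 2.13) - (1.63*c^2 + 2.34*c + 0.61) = -2.29*c^2 - 6.65*c + 1.52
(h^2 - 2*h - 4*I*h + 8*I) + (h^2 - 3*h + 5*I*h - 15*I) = 2*h^2 - 5*h + I*h - 7*I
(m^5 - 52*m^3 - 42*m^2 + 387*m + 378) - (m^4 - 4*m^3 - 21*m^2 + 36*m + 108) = m^5 - m^4 - 48*m^3 - 21*m^2 + 351*m + 270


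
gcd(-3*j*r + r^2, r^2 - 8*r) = r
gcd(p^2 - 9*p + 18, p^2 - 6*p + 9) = p - 3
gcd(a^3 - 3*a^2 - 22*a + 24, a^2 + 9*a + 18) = 1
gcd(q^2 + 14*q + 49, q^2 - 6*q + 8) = 1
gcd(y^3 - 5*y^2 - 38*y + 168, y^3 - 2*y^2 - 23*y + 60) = y - 4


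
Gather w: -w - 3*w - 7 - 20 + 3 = -4*w - 24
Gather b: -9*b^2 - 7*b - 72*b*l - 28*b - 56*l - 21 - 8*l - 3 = -9*b^2 + b*(-72*l - 35) - 64*l - 24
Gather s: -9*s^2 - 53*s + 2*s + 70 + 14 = -9*s^2 - 51*s + 84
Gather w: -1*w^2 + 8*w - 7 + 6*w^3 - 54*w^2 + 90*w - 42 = 6*w^3 - 55*w^2 + 98*w - 49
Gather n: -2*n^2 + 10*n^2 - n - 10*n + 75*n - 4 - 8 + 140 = 8*n^2 + 64*n + 128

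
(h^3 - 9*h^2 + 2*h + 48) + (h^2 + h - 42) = h^3 - 8*h^2 + 3*h + 6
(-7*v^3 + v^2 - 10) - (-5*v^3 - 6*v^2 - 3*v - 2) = -2*v^3 + 7*v^2 + 3*v - 8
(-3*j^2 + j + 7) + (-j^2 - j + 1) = 8 - 4*j^2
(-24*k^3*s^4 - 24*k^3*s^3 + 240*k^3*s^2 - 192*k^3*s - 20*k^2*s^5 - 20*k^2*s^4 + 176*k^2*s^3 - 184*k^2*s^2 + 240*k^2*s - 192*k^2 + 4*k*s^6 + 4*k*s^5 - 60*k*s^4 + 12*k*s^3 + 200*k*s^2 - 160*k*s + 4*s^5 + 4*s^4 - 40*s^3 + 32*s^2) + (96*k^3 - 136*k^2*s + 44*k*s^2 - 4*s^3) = -24*k^3*s^4 - 24*k^3*s^3 + 240*k^3*s^2 - 192*k^3*s + 96*k^3 - 20*k^2*s^5 - 20*k^2*s^4 + 176*k^2*s^3 - 184*k^2*s^2 + 104*k^2*s - 192*k^2 + 4*k*s^6 + 4*k*s^5 - 60*k*s^4 + 12*k*s^3 + 244*k*s^2 - 160*k*s + 4*s^5 + 4*s^4 - 44*s^3 + 32*s^2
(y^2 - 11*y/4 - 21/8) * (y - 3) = y^3 - 23*y^2/4 + 45*y/8 + 63/8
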